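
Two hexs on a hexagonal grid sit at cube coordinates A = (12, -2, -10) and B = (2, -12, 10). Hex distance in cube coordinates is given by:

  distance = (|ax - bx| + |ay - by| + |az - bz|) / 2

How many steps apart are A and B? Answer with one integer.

Answer: 20

Derivation:
|ax - bx| = |12 - 2| = 10
|ay - by| = |-2 - (-12)| = 10
|az - bz| = |-10 - 10| = 20
distance = (10 + 10 + 20) / 2 = 40 / 2 = 20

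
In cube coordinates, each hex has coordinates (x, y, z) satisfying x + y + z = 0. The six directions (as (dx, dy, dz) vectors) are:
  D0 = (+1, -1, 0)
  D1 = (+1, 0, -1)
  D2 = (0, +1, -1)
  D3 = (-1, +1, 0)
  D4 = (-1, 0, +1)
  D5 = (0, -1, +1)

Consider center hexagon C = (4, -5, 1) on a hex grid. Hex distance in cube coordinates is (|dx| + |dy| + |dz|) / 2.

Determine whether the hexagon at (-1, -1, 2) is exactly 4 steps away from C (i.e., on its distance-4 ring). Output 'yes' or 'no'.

Answer: no

Derivation:
|px - cx| = |-1 - 4| = 5
|py - cy| = |-1 - (-5)| = 4
|pz - cz| = |2 - 1| = 1
distance = (5+4+1)/2 = 10/2 = 5
radius = 4; distance != radius -> no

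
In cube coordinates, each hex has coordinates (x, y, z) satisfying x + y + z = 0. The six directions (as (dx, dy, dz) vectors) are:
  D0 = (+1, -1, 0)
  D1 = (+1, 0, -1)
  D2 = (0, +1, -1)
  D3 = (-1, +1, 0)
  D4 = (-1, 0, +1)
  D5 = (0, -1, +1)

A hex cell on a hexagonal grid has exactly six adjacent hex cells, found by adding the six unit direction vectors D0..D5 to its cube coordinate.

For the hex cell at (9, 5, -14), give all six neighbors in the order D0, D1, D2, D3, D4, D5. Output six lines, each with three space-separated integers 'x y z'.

Center: (9, 5, -14). Add each direction:
  D0: (9, 5, -14) + (1, -1, 0) = (10, 4, -14)
  D1: (9, 5, -14) + (1, 0, -1) = (10, 5, -15)
  D2: (9, 5, -14) + (0, 1, -1) = (9, 6, -15)
  D3: (9, 5, -14) + (-1, 1, 0) = (8, 6, -14)
  D4: (9, 5, -14) + (-1, 0, 1) = (8, 5, -13)
  D5: (9, 5, -14) + (0, -1, 1) = (9, 4, -13)

Answer: 10 4 -14
10 5 -15
9 6 -15
8 6 -14
8 5 -13
9 4 -13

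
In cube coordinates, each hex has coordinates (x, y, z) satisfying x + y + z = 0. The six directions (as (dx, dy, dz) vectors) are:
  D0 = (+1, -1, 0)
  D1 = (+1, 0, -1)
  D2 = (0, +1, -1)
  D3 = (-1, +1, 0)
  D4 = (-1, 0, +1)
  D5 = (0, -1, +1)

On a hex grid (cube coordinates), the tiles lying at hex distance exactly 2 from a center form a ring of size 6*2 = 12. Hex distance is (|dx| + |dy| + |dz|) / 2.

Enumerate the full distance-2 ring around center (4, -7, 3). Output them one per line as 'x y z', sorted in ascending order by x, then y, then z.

Answer: 2 -7 5
2 -6 4
2 -5 3
3 -8 5
3 -5 2
4 -9 5
4 -5 1
5 -9 4
5 -6 1
6 -9 3
6 -8 2
6 -7 1

Derivation:
Walk ring at distance 2 from (4, -7, 3):
Start at center + D4*2 = (2, -7, 5)
  hex 0: (2, -7, 5)
  hex 1: (3, -8, 5)
  hex 2: (4, -9, 5)
  hex 3: (5, -9, 4)
  hex 4: (6, -9, 3)
  hex 5: (6, -8, 2)
  hex 6: (6, -7, 1)
  hex 7: (5, -6, 1)
  hex 8: (4, -5, 1)
  hex 9: (3, -5, 2)
  hex 10: (2, -5, 3)
  hex 11: (2, -6, 4)
Sorted: 12 hexes.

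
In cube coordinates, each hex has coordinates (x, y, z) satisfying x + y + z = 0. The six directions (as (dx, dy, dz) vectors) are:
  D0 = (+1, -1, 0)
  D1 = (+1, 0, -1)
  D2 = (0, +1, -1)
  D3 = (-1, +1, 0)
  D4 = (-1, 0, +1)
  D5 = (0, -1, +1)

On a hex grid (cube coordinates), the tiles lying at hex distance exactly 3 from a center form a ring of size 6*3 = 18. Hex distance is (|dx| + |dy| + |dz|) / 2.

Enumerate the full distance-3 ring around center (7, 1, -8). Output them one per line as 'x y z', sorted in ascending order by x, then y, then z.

Answer: 4 1 -5
4 2 -6
4 3 -7
4 4 -8
5 0 -5
5 4 -9
6 -1 -5
6 4 -10
7 -2 -5
7 4 -11
8 -2 -6
8 3 -11
9 -2 -7
9 2 -11
10 -2 -8
10 -1 -9
10 0 -10
10 1 -11

Derivation:
Walk ring at distance 3 from (7, 1, -8):
Start at center + D4*3 = (4, 1, -5)
  hex 0: (4, 1, -5)
  hex 1: (5, 0, -5)
  hex 2: (6, -1, -5)
  hex 3: (7, -2, -5)
  hex 4: (8, -2, -6)
  hex 5: (9, -2, -7)
  hex 6: (10, -2, -8)
  hex 7: (10, -1, -9)
  hex 8: (10, 0, -10)
  hex 9: (10, 1, -11)
  hex 10: (9, 2, -11)
  hex 11: (8, 3, -11)
  hex 12: (7, 4, -11)
  hex 13: (6, 4, -10)
  hex 14: (5, 4, -9)
  hex 15: (4, 4, -8)
  hex 16: (4, 3, -7)
  hex 17: (4, 2, -6)
Sorted: 18 hexes.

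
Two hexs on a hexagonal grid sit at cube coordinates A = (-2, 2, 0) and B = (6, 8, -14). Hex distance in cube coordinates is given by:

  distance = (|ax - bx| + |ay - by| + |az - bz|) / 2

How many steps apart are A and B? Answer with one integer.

Answer: 14

Derivation:
|ax - bx| = |-2 - 6| = 8
|ay - by| = |2 - 8| = 6
|az - bz| = |0 - (-14)| = 14
distance = (8 + 6 + 14) / 2 = 28 / 2 = 14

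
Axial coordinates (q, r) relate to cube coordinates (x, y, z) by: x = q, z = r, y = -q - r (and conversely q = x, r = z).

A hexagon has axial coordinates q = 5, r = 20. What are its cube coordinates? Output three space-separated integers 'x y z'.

x = q = 5
z = r = 20
y = -x - z = -(5) - (20) = -25

Answer: 5 -25 20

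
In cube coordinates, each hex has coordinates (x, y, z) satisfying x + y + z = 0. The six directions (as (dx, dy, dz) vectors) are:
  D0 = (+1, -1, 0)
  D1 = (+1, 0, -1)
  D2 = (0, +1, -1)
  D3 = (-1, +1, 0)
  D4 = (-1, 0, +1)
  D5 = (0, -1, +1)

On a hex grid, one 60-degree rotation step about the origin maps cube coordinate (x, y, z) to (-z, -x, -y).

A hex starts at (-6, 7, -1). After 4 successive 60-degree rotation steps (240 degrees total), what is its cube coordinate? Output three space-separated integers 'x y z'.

Answer: -1 -6 7

Derivation:
Start: (-6, 7, -1)
Step 1: (-6, 7, -1) -> (-(-1), -(-6), -(7)) = (1, 6, -7)
Step 2: (1, 6, -7) -> (-(-7), -(1), -(6)) = (7, -1, -6)
Step 3: (7, -1, -6) -> (-(-6), -(7), -(-1)) = (6, -7, 1)
Step 4: (6, -7, 1) -> (-(1), -(6), -(-7)) = (-1, -6, 7)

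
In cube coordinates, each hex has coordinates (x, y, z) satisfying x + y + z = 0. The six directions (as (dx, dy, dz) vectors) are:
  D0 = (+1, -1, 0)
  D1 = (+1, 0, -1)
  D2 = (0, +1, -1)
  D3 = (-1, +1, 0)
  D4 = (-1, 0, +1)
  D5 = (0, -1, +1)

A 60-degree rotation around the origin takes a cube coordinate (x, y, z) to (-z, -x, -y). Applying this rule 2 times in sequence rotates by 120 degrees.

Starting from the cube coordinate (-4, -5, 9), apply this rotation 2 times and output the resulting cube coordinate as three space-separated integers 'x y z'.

Answer: -5 9 -4

Derivation:
Start: (-4, -5, 9)
Step 1: (-4, -5, 9) -> (-(9), -(-4), -(-5)) = (-9, 4, 5)
Step 2: (-9, 4, 5) -> (-(5), -(-9), -(4)) = (-5, 9, -4)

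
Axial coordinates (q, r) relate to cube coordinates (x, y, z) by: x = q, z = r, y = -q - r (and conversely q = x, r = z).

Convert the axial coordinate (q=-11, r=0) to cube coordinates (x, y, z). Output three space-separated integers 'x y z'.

Answer: -11 11 0

Derivation:
x = q = -11
z = r = 0
y = -x - z = -(-11) - (0) = 11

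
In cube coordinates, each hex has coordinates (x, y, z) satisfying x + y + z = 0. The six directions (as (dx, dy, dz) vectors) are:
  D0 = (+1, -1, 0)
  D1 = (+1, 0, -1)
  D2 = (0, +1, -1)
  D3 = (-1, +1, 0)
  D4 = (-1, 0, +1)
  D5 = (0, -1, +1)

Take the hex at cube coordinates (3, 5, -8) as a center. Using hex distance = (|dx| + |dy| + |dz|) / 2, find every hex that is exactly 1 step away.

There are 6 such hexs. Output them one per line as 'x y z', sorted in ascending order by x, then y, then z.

Answer: 2 5 -7
2 6 -8
3 4 -7
3 6 -9
4 4 -8
4 5 -9

Derivation:
Walk ring at distance 1 from (3, 5, -8):
Start at center + D4*1 = (2, 5, -7)
  hex 0: (2, 5, -7)
  hex 1: (3, 4, -7)
  hex 2: (4, 4, -8)
  hex 3: (4, 5, -9)
  hex 4: (3, 6, -9)
  hex 5: (2, 6, -8)
Sorted: 6 hexes.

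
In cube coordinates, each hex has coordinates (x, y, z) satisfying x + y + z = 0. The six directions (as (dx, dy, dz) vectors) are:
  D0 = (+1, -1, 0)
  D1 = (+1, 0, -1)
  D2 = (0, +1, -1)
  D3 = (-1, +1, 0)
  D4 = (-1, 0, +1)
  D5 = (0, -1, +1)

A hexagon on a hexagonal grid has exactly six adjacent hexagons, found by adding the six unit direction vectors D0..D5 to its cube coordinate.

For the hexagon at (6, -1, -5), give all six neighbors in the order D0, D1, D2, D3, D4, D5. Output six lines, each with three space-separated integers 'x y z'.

Answer: 7 -2 -5
7 -1 -6
6 0 -6
5 0 -5
5 -1 -4
6 -2 -4

Derivation:
Center: (6, -1, -5). Add each direction:
  D0: (6, -1, -5) + (1, -1, 0) = (7, -2, -5)
  D1: (6, -1, -5) + (1, 0, -1) = (7, -1, -6)
  D2: (6, -1, -5) + (0, 1, -1) = (6, 0, -6)
  D3: (6, -1, -5) + (-1, 1, 0) = (5, 0, -5)
  D4: (6, -1, -5) + (-1, 0, 1) = (5, -1, -4)
  D5: (6, -1, -5) + (0, -1, 1) = (6, -2, -4)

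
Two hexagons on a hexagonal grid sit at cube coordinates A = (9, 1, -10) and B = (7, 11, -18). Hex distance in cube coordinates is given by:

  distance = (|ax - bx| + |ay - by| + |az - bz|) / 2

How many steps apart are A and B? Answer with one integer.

|ax - bx| = |9 - 7| = 2
|ay - by| = |1 - 11| = 10
|az - bz| = |-10 - (-18)| = 8
distance = (2 + 10 + 8) / 2 = 20 / 2 = 10

Answer: 10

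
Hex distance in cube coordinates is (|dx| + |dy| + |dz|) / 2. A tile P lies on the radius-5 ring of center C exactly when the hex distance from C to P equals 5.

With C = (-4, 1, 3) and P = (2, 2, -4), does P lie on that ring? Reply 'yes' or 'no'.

Answer: no

Derivation:
|px - cx| = |2 - (-4)| = 6
|py - cy| = |2 - 1| = 1
|pz - cz| = |-4 - 3| = 7
distance = (6+1+7)/2 = 14/2 = 7
radius = 5; distance != radius -> no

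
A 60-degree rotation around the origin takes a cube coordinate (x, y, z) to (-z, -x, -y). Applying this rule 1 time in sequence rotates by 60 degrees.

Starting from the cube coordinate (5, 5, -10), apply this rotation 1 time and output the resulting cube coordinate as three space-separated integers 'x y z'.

Answer: 10 -5 -5

Derivation:
Start: (5, 5, -10)
Step 1: (5, 5, -10) -> (-(-10), -(5), -(5)) = (10, -5, -5)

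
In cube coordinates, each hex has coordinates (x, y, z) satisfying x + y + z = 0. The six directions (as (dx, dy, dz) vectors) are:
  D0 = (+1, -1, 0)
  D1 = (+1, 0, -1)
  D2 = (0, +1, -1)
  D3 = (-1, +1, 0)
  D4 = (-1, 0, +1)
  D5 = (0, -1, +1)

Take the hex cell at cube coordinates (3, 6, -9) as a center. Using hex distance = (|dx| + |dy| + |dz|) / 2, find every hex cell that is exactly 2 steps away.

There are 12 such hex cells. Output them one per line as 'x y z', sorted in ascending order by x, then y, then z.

Walk ring at distance 2 from (3, 6, -9):
Start at center + D4*2 = (1, 6, -7)
  hex 0: (1, 6, -7)
  hex 1: (2, 5, -7)
  hex 2: (3, 4, -7)
  hex 3: (4, 4, -8)
  hex 4: (5, 4, -9)
  hex 5: (5, 5, -10)
  hex 6: (5, 6, -11)
  hex 7: (4, 7, -11)
  hex 8: (3, 8, -11)
  hex 9: (2, 8, -10)
  hex 10: (1, 8, -9)
  hex 11: (1, 7, -8)
Sorted: 12 hexes.

Answer: 1 6 -7
1 7 -8
1 8 -9
2 5 -7
2 8 -10
3 4 -7
3 8 -11
4 4 -8
4 7 -11
5 4 -9
5 5 -10
5 6 -11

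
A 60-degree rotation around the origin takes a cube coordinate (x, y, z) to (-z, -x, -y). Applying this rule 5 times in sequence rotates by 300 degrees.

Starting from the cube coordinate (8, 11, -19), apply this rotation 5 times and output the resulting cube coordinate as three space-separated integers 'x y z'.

Start: (8, 11, -19)
Step 1: (8, 11, -19) -> (-(-19), -(8), -(11)) = (19, -8, -11)
Step 2: (19, -8, -11) -> (-(-11), -(19), -(-8)) = (11, -19, 8)
Step 3: (11, -19, 8) -> (-(8), -(11), -(-19)) = (-8, -11, 19)
Step 4: (-8, -11, 19) -> (-(19), -(-8), -(-11)) = (-19, 8, 11)
Step 5: (-19, 8, 11) -> (-(11), -(-19), -(8)) = (-11, 19, -8)

Answer: -11 19 -8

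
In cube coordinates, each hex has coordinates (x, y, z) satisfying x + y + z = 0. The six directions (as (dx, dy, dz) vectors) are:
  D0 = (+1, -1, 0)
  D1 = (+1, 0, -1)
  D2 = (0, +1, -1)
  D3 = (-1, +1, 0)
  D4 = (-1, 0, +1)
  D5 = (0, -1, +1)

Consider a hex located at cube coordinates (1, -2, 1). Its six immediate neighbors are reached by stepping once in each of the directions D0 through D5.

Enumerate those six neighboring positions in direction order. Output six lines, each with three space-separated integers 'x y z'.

Answer: 2 -3 1
2 -2 0
1 -1 0
0 -1 1
0 -2 2
1 -3 2

Derivation:
Center: (1, -2, 1). Add each direction:
  D0: (1, -2, 1) + (1, -1, 0) = (2, -3, 1)
  D1: (1, -2, 1) + (1, 0, -1) = (2, -2, 0)
  D2: (1, -2, 1) + (0, 1, -1) = (1, -1, 0)
  D3: (1, -2, 1) + (-1, 1, 0) = (0, -1, 1)
  D4: (1, -2, 1) + (-1, 0, 1) = (0, -2, 2)
  D5: (1, -2, 1) + (0, -1, 1) = (1, -3, 2)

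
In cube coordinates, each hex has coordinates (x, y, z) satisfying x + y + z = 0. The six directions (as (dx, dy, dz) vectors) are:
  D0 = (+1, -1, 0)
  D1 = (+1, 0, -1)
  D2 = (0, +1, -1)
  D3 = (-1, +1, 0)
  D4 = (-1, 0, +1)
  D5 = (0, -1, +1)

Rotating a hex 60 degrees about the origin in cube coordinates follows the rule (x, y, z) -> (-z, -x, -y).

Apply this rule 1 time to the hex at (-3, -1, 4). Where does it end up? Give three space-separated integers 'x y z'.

Answer: -4 3 1

Derivation:
Start: (-3, -1, 4)
Step 1: (-3, -1, 4) -> (-(4), -(-3), -(-1)) = (-4, 3, 1)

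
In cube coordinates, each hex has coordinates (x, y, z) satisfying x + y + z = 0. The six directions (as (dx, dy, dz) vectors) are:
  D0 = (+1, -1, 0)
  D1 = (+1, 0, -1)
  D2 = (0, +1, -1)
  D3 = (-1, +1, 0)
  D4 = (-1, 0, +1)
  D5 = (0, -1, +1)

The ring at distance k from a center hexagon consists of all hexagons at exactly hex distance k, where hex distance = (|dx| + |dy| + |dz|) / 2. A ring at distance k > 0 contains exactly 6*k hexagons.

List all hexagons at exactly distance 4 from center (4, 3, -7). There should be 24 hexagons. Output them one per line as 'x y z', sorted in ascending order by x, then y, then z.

Walk ring at distance 4 from (4, 3, -7):
Start at center + D4*4 = (0, 3, -3)
  hex 0: (0, 3, -3)
  hex 1: (1, 2, -3)
  hex 2: (2, 1, -3)
  hex 3: (3, 0, -3)
  hex 4: (4, -1, -3)
  hex 5: (5, -1, -4)
  hex 6: (6, -1, -5)
  hex 7: (7, -1, -6)
  hex 8: (8, -1, -7)
  hex 9: (8, 0, -8)
  hex 10: (8, 1, -9)
  hex 11: (8, 2, -10)
  hex 12: (8, 3, -11)
  hex 13: (7, 4, -11)
  hex 14: (6, 5, -11)
  hex 15: (5, 6, -11)
  hex 16: (4, 7, -11)
  hex 17: (3, 7, -10)
  hex 18: (2, 7, -9)
  hex 19: (1, 7, -8)
  hex 20: (0, 7, -7)
  hex 21: (0, 6, -6)
  hex 22: (0, 5, -5)
  hex 23: (0, 4, -4)
Sorted: 24 hexes.

Answer: 0 3 -3
0 4 -4
0 5 -5
0 6 -6
0 7 -7
1 2 -3
1 7 -8
2 1 -3
2 7 -9
3 0 -3
3 7 -10
4 -1 -3
4 7 -11
5 -1 -4
5 6 -11
6 -1 -5
6 5 -11
7 -1 -6
7 4 -11
8 -1 -7
8 0 -8
8 1 -9
8 2 -10
8 3 -11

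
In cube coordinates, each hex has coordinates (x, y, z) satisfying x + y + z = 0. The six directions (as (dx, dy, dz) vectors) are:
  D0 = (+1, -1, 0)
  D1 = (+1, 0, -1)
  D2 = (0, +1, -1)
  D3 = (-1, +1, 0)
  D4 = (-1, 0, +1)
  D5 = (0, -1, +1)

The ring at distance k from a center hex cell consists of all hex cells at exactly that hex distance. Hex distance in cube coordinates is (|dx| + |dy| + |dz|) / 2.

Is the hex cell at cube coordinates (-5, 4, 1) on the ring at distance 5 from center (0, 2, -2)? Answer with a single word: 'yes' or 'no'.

Answer: yes

Derivation:
|px - cx| = |-5 - 0| = 5
|py - cy| = |4 - 2| = 2
|pz - cz| = |1 - (-2)| = 3
distance = (5+2+3)/2 = 10/2 = 5
radius = 5; distance == radius -> yes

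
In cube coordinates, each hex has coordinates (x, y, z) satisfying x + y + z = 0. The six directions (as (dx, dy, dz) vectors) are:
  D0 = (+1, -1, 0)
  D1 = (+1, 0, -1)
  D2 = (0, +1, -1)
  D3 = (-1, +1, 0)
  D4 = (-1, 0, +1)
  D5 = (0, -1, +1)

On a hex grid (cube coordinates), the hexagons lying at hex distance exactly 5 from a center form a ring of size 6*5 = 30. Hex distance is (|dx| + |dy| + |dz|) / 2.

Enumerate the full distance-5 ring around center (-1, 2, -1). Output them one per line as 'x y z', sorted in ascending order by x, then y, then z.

Walk ring at distance 5 from (-1, 2, -1):
Start at center + D4*5 = (-6, 2, 4)
  hex 0: (-6, 2, 4)
  hex 1: (-5, 1, 4)
  hex 2: (-4, 0, 4)
  hex 3: (-3, -1, 4)
  hex 4: (-2, -2, 4)
  hex 5: (-1, -3, 4)
  hex 6: (0, -3, 3)
  hex 7: (1, -3, 2)
  hex 8: (2, -3, 1)
  hex 9: (3, -3, 0)
  hex 10: (4, -3, -1)
  hex 11: (4, -2, -2)
  hex 12: (4, -1, -3)
  hex 13: (4, 0, -4)
  hex 14: (4, 1, -5)
  hex 15: (4, 2, -6)
  hex 16: (3, 3, -6)
  hex 17: (2, 4, -6)
  hex 18: (1, 5, -6)
  hex 19: (0, 6, -6)
  hex 20: (-1, 7, -6)
  hex 21: (-2, 7, -5)
  hex 22: (-3, 7, -4)
  hex 23: (-4, 7, -3)
  hex 24: (-5, 7, -2)
  hex 25: (-6, 7, -1)
  hex 26: (-6, 6, 0)
  hex 27: (-6, 5, 1)
  hex 28: (-6, 4, 2)
  hex 29: (-6, 3, 3)
Sorted: 30 hexes.

Answer: -6 2 4
-6 3 3
-6 4 2
-6 5 1
-6 6 0
-6 7 -1
-5 1 4
-5 7 -2
-4 0 4
-4 7 -3
-3 -1 4
-3 7 -4
-2 -2 4
-2 7 -5
-1 -3 4
-1 7 -6
0 -3 3
0 6 -6
1 -3 2
1 5 -6
2 -3 1
2 4 -6
3 -3 0
3 3 -6
4 -3 -1
4 -2 -2
4 -1 -3
4 0 -4
4 1 -5
4 2 -6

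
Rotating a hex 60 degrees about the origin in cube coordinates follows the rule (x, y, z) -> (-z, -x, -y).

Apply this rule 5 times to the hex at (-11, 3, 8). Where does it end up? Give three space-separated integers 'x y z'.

Start: (-11, 3, 8)
Step 1: (-11, 3, 8) -> (-(8), -(-11), -(3)) = (-8, 11, -3)
Step 2: (-8, 11, -3) -> (-(-3), -(-8), -(11)) = (3, 8, -11)
Step 3: (3, 8, -11) -> (-(-11), -(3), -(8)) = (11, -3, -8)
Step 4: (11, -3, -8) -> (-(-8), -(11), -(-3)) = (8, -11, 3)
Step 5: (8, -11, 3) -> (-(3), -(8), -(-11)) = (-3, -8, 11)

Answer: -3 -8 11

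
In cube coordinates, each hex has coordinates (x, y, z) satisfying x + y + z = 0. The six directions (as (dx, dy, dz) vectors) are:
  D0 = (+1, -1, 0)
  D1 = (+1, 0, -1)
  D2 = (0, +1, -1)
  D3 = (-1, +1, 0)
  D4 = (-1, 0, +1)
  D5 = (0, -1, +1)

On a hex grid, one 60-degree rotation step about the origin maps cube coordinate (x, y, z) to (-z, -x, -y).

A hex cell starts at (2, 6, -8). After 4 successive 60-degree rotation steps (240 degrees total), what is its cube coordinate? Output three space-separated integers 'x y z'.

Start: (2, 6, -8)
Step 1: (2, 6, -8) -> (-(-8), -(2), -(6)) = (8, -2, -6)
Step 2: (8, -2, -6) -> (-(-6), -(8), -(-2)) = (6, -8, 2)
Step 3: (6, -8, 2) -> (-(2), -(6), -(-8)) = (-2, -6, 8)
Step 4: (-2, -6, 8) -> (-(8), -(-2), -(-6)) = (-8, 2, 6)

Answer: -8 2 6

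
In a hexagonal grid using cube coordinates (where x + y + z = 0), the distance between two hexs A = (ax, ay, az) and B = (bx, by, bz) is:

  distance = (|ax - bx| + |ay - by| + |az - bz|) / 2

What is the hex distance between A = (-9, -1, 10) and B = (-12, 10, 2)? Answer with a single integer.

Answer: 11

Derivation:
|ax - bx| = |-9 - (-12)| = 3
|ay - by| = |-1 - 10| = 11
|az - bz| = |10 - 2| = 8
distance = (3 + 11 + 8) / 2 = 22 / 2 = 11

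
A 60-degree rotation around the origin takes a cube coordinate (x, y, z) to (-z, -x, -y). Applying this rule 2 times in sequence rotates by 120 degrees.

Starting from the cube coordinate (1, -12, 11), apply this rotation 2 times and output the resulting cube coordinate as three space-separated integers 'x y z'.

Start: (1, -12, 11)
Step 1: (1, -12, 11) -> (-(11), -(1), -(-12)) = (-11, -1, 12)
Step 2: (-11, -1, 12) -> (-(12), -(-11), -(-1)) = (-12, 11, 1)

Answer: -12 11 1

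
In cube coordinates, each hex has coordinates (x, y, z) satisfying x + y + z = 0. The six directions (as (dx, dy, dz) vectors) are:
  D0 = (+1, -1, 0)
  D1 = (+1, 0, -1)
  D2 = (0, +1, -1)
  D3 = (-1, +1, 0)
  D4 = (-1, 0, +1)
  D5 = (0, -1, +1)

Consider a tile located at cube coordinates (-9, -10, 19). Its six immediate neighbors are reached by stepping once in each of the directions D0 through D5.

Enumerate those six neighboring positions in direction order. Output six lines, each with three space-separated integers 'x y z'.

Answer: -8 -11 19
-8 -10 18
-9 -9 18
-10 -9 19
-10 -10 20
-9 -11 20

Derivation:
Center: (-9, -10, 19). Add each direction:
  D0: (-9, -10, 19) + (1, -1, 0) = (-8, -11, 19)
  D1: (-9, -10, 19) + (1, 0, -1) = (-8, -10, 18)
  D2: (-9, -10, 19) + (0, 1, -1) = (-9, -9, 18)
  D3: (-9, -10, 19) + (-1, 1, 0) = (-10, -9, 19)
  D4: (-9, -10, 19) + (-1, 0, 1) = (-10, -10, 20)
  D5: (-9, -10, 19) + (0, -1, 1) = (-9, -11, 20)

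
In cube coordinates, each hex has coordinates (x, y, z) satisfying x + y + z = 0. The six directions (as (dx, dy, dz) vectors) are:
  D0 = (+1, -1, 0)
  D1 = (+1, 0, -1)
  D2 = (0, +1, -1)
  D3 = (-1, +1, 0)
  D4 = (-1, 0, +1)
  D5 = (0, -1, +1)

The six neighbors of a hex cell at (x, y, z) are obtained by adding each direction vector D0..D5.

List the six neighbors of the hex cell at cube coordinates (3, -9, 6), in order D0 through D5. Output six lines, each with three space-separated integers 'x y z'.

Center: (3, -9, 6). Add each direction:
  D0: (3, -9, 6) + (1, -1, 0) = (4, -10, 6)
  D1: (3, -9, 6) + (1, 0, -1) = (4, -9, 5)
  D2: (3, -9, 6) + (0, 1, -1) = (3, -8, 5)
  D3: (3, -9, 6) + (-1, 1, 0) = (2, -8, 6)
  D4: (3, -9, 6) + (-1, 0, 1) = (2, -9, 7)
  D5: (3, -9, 6) + (0, -1, 1) = (3, -10, 7)

Answer: 4 -10 6
4 -9 5
3 -8 5
2 -8 6
2 -9 7
3 -10 7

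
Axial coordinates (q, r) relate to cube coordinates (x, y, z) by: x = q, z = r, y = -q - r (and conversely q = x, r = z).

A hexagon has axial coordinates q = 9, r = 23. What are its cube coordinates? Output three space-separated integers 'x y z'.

Answer: 9 -32 23

Derivation:
x = q = 9
z = r = 23
y = -x - z = -(9) - (23) = -32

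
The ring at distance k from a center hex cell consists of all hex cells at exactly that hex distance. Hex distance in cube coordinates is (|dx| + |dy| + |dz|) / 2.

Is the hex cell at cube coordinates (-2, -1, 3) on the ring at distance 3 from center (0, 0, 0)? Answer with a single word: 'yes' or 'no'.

Answer: yes

Derivation:
|px - cx| = |-2 - 0| = 2
|py - cy| = |-1 - 0| = 1
|pz - cz| = |3 - 0| = 3
distance = (2+1+3)/2 = 6/2 = 3
radius = 3; distance == radius -> yes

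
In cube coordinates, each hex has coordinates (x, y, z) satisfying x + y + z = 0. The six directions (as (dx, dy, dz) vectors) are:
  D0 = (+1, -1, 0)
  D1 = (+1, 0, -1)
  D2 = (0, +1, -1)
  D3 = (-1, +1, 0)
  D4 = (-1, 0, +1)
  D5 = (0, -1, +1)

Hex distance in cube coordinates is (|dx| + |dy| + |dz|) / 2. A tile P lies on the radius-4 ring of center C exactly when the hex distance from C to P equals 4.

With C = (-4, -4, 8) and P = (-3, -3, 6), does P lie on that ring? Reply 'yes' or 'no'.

|px - cx| = |-3 - (-4)| = 1
|py - cy| = |-3 - (-4)| = 1
|pz - cz| = |6 - 8| = 2
distance = (1+1+2)/2 = 4/2 = 2
radius = 4; distance != radius -> no

Answer: no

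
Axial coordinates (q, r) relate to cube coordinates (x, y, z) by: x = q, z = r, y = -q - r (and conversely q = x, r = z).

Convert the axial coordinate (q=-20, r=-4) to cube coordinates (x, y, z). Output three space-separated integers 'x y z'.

Answer: -20 24 -4

Derivation:
x = q = -20
z = r = -4
y = -x - z = -(-20) - (-4) = 24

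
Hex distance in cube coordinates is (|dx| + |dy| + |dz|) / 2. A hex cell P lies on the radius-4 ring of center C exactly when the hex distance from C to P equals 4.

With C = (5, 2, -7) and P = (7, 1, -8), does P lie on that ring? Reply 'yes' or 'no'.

Answer: no

Derivation:
|px - cx| = |7 - 5| = 2
|py - cy| = |1 - 2| = 1
|pz - cz| = |-8 - (-7)| = 1
distance = (2+1+1)/2 = 4/2 = 2
radius = 4; distance != radius -> no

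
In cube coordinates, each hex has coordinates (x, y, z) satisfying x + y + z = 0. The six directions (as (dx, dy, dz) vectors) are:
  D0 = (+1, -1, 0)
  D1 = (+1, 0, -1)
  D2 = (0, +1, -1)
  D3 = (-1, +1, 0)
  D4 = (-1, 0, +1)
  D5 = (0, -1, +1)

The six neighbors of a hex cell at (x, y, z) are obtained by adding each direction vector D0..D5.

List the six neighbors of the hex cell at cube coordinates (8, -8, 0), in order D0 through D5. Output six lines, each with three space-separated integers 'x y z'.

Center: (8, -8, 0). Add each direction:
  D0: (8, -8, 0) + (1, -1, 0) = (9, -9, 0)
  D1: (8, -8, 0) + (1, 0, -1) = (9, -8, -1)
  D2: (8, -8, 0) + (0, 1, -1) = (8, -7, -1)
  D3: (8, -8, 0) + (-1, 1, 0) = (7, -7, 0)
  D4: (8, -8, 0) + (-1, 0, 1) = (7, -8, 1)
  D5: (8, -8, 0) + (0, -1, 1) = (8, -9, 1)

Answer: 9 -9 0
9 -8 -1
8 -7 -1
7 -7 0
7 -8 1
8 -9 1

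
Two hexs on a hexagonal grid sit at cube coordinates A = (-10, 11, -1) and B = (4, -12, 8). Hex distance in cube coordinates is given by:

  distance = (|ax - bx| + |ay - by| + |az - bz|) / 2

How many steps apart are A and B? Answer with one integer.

Answer: 23

Derivation:
|ax - bx| = |-10 - 4| = 14
|ay - by| = |11 - (-12)| = 23
|az - bz| = |-1 - 8| = 9
distance = (14 + 23 + 9) / 2 = 46 / 2 = 23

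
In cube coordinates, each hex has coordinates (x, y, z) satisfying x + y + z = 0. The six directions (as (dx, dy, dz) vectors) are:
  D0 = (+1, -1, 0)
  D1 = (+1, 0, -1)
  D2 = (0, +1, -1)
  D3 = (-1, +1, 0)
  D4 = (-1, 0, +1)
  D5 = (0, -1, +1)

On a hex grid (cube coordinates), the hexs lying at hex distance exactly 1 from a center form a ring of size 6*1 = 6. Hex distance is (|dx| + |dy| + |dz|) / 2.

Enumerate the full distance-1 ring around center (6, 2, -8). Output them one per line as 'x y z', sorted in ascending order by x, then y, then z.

Walk ring at distance 1 from (6, 2, -8):
Start at center + D4*1 = (5, 2, -7)
  hex 0: (5, 2, -7)
  hex 1: (6, 1, -7)
  hex 2: (7, 1, -8)
  hex 3: (7, 2, -9)
  hex 4: (6, 3, -9)
  hex 5: (5, 3, -8)
Sorted: 6 hexes.

Answer: 5 2 -7
5 3 -8
6 1 -7
6 3 -9
7 1 -8
7 2 -9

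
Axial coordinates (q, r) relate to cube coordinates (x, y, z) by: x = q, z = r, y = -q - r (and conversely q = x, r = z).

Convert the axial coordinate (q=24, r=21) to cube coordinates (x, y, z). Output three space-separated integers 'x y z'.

x = q = 24
z = r = 21
y = -x - z = -(24) - (21) = -45

Answer: 24 -45 21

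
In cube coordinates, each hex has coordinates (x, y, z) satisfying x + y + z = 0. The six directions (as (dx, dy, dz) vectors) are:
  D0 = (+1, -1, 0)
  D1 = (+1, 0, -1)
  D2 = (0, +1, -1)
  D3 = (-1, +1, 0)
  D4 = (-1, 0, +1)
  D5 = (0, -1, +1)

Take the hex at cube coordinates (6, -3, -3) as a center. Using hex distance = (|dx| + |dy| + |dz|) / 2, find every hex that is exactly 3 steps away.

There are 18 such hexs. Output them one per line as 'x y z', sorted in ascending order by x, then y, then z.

Answer: 3 -3 0
3 -2 -1
3 -1 -2
3 0 -3
4 -4 0
4 0 -4
5 -5 0
5 0 -5
6 -6 0
6 0 -6
7 -6 -1
7 -1 -6
8 -6 -2
8 -2 -6
9 -6 -3
9 -5 -4
9 -4 -5
9 -3 -6

Derivation:
Walk ring at distance 3 from (6, -3, -3):
Start at center + D4*3 = (3, -3, 0)
  hex 0: (3, -3, 0)
  hex 1: (4, -4, 0)
  hex 2: (5, -5, 0)
  hex 3: (6, -6, 0)
  hex 4: (7, -6, -1)
  hex 5: (8, -6, -2)
  hex 6: (9, -6, -3)
  hex 7: (9, -5, -4)
  hex 8: (9, -4, -5)
  hex 9: (9, -3, -6)
  hex 10: (8, -2, -6)
  hex 11: (7, -1, -6)
  hex 12: (6, 0, -6)
  hex 13: (5, 0, -5)
  hex 14: (4, 0, -4)
  hex 15: (3, 0, -3)
  hex 16: (3, -1, -2)
  hex 17: (3, -2, -1)
Sorted: 18 hexes.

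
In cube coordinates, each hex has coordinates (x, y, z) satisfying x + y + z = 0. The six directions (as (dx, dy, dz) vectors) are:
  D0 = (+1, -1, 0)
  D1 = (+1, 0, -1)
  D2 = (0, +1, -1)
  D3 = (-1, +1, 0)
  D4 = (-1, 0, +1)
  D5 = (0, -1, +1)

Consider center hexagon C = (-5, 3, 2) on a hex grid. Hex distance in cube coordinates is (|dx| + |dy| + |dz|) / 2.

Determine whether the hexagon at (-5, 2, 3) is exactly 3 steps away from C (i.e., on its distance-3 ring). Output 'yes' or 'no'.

Answer: no

Derivation:
|px - cx| = |-5 - (-5)| = 0
|py - cy| = |2 - 3| = 1
|pz - cz| = |3 - 2| = 1
distance = (0+1+1)/2 = 2/2 = 1
radius = 3; distance != radius -> no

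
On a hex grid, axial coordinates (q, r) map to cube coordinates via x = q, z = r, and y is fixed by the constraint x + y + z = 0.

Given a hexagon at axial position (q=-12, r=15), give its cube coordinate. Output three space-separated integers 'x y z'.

Answer: -12 -3 15

Derivation:
x = q = -12
z = r = 15
y = -x - z = -(-12) - (15) = -3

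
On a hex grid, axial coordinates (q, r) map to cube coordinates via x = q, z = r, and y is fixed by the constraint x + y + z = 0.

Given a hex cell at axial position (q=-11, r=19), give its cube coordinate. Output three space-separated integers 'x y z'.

x = q = -11
z = r = 19
y = -x - z = -(-11) - (19) = -8

Answer: -11 -8 19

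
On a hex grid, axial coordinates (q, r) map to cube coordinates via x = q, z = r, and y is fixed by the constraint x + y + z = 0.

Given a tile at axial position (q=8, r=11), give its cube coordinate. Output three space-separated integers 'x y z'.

x = q = 8
z = r = 11
y = -x - z = -(8) - (11) = -19

Answer: 8 -19 11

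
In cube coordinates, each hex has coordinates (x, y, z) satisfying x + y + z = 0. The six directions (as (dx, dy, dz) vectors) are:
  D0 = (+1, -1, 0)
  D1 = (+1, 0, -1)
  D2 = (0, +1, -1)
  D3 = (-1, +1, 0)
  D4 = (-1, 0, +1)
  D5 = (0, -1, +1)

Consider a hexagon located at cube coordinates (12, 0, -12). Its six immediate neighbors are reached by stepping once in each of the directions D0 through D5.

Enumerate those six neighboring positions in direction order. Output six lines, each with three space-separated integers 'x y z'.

Answer: 13 -1 -12
13 0 -13
12 1 -13
11 1 -12
11 0 -11
12 -1 -11

Derivation:
Center: (12, 0, -12). Add each direction:
  D0: (12, 0, -12) + (1, -1, 0) = (13, -1, -12)
  D1: (12, 0, -12) + (1, 0, -1) = (13, 0, -13)
  D2: (12, 0, -12) + (0, 1, -1) = (12, 1, -13)
  D3: (12, 0, -12) + (-1, 1, 0) = (11, 1, -12)
  D4: (12, 0, -12) + (-1, 0, 1) = (11, 0, -11)
  D5: (12, 0, -12) + (0, -1, 1) = (12, -1, -11)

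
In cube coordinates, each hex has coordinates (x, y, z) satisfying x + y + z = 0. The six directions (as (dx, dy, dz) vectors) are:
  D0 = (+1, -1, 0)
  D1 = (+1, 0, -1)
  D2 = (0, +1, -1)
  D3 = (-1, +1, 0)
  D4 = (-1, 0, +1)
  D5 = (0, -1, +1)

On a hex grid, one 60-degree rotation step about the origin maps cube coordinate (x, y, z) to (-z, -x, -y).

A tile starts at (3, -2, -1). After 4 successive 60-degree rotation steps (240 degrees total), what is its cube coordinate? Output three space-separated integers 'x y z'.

Start: (3, -2, -1)
Step 1: (3, -2, -1) -> (-(-1), -(3), -(-2)) = (1, -3, 2)
Step 2: (1, -3, 2) -> (-(2), -(1), -(-3)) = (-2, -1, 3)
Step 3: (-2, -1, 3) -> (-(3), -(-2), -(-1)) = (-3, 2, 1)
Step 4: (-3, 2, 1) -> (-(1), -(-3), -(2)) = (-1, 3, -2)

Answer: -1 3 -2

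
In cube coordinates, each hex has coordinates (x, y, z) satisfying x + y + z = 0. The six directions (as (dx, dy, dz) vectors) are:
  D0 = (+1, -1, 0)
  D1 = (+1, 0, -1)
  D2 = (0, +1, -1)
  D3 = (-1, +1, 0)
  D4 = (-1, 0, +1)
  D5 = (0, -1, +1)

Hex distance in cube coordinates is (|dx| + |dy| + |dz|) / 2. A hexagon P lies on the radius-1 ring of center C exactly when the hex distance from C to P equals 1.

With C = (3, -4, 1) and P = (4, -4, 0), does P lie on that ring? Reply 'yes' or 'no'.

Answer: yes

Derivation:
|px - cx| = |4 - 3| = 1
|py - cy| = |-4 - (-4)| = 0
|pz - cz| = |0 - 1| = 1
distance = (1+0+1)/2 = 2/2 = 1
radius = 1; distance == radius -> yes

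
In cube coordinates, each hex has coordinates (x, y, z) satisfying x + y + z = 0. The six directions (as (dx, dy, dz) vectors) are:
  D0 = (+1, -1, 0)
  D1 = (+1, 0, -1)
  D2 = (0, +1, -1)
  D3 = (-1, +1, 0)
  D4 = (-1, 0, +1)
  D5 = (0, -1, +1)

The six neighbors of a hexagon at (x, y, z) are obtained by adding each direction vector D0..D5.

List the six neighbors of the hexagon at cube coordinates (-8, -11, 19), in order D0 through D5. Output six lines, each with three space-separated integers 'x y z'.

Answer: -7 -12 19
-7 -11 18
-8 -10 18
-9 -10 19
-9 -11 20
-8 -12 20

Derivation:
Center: (-8, -11, 19). Add each direction:
  D0: (-8, -11, 19) + (1, -1, 0) = (-7, -12, 19)
  D1: (-8, -11, 19) + (1, 0, -1) = (-7, -11, 18)
  D2: (-8, -11, 19) + (0, 1, -1) = (-8, -10, 18)
  D3: (-8, -11, 19) + (-1, 1, 0) = (-9, -10, 19)
  D4: (-8, -11, 19) + (-1, 0, 1) = (-9, -11, 20)
  D5: (-8, -11, 19) + (0, -1, 1) = (-8, -12, 20)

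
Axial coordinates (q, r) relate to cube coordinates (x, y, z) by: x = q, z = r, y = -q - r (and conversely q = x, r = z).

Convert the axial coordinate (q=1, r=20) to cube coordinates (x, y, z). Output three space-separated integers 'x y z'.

x = q = 1
z = r = 20
y = -x - z = -(1) - (20) = -21

Answer: 1 -21 20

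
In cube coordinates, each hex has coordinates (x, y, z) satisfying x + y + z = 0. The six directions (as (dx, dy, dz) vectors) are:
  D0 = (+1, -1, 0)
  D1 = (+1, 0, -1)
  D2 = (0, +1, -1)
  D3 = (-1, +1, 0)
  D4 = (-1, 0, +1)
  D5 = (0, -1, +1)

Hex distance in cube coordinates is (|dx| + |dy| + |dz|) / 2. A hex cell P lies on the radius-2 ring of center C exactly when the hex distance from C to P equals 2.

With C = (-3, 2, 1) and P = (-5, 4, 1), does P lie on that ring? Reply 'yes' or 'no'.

Answer: yes

Derivation:
|px - cx| = |-5 - (-3)| = 2
|py - cy| = |4 - 2| = 2
|pz - cz| = |1 - 1| = 0
distance = (2+2+0)/2 = 4/2 = 2
radius = 2; distance == radius -> yes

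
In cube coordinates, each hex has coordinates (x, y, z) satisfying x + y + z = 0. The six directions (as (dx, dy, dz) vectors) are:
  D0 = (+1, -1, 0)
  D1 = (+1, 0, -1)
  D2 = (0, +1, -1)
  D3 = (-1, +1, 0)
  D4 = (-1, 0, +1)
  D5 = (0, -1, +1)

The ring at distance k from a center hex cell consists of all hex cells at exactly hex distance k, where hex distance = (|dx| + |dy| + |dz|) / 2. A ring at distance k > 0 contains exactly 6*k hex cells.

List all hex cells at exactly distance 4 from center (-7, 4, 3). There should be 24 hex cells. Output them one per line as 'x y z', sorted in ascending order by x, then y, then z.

Walk ring at distance 4 from (-7, 4, 3):
Start at center + D4*4 = (-11, 4, 7)
  hex 0: (-11, 4, 7)
  hex 1: (-10, 3, 7)
  hex 2: (-9, 2, 7)
  hex 3: (-8, 1, 7)
  hex 4: (-7, 0, 7)
  hex 5: (-6, 0, 6)
  hex 6: (-5, 0, 5)
  hex 7: (-4, 0, 4)
  hex 8: (-3, 0, 3)
  hex 9: (-3, 1, 2)
  hex 10: (-3, 2, 1)
  hex 11: (-3, 3, 0)
  hex 12: (-3, 4, -1)
  hex 13: (-4, 5, -1)
  hex 14: (-5, 6, -1)
  hex 15: (-6, 7, -1)
  hex 16: (-7, 8, -1)
  hex 17: (-8, 8, 0)
  hex 18: (-9, 8, 1)
  hex 19: (-10, 8, 2)
  hex 20: (-11, 8, 3)
  hex 21: (-11, 7, 4)
  hex 22: (-11, 6, 5)
  hex 23: (-11, 5, 6)
Sorted: 24 hexes.

Answer: -11 4 7
-11 5 6
-11 6 5
-11 7 4
-11 8 3
-10 3 7
-10 8 2
-9 2 7
-9 8 1
-8 1 7
-8 8 0
-7 0 7
-7 8 -1
-6 0 6
-6 7 -1
-5 0 5
-5 6 -1
-4 0 4
-4 5 -1
-3 0 3
-3 1 2
-3 2 1
-3 3 0
-3 4 -1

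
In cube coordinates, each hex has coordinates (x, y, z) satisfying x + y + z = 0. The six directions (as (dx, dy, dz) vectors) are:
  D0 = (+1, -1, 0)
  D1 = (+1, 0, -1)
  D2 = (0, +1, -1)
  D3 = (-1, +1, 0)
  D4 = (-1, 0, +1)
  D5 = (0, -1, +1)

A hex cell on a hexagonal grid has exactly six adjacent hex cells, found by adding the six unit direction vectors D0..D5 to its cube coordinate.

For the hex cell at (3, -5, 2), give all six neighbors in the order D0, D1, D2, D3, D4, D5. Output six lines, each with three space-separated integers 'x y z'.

Answer: 4 -6 2
4 -5 1
3 -4 1
2 -4 2
2 -5 3
3 -6 3

Derivation:
Center: (3, -5, 2). Add each direction:
  D0: (3, -5, 2) + (1, -1, 0) = (4, -6, 2)
  D1: (3, -5, 2) + (1, 0, -1) = (4, -5, 1)
  D2: (3, -5, 2) + (0, 1, -1) = (3, -4, 1)
  D3: (3, -5, 2) + (-1, 1, 0) = (2, -4, 2)
  D4: (3, -5, 2) + (-1, 0, 1) = (2, -5, 3)
  D5: (3, -5, 2) + (0, -1, 1) = (3, -6, 3)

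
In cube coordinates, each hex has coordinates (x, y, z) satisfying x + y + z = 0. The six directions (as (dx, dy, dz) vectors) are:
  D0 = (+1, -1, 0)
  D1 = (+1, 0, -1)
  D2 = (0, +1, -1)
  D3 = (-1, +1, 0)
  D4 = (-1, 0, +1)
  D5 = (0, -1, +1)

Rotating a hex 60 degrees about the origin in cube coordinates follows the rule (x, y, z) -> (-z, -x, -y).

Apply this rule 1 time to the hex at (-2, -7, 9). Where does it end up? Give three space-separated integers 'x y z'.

Answer: -9 2 7

Derivation:
Start: (-2, -7, 9)
Step 1: (-2, -7, 9) -> (-(9), -(-2), -(-7)) = (-9, 2, 7)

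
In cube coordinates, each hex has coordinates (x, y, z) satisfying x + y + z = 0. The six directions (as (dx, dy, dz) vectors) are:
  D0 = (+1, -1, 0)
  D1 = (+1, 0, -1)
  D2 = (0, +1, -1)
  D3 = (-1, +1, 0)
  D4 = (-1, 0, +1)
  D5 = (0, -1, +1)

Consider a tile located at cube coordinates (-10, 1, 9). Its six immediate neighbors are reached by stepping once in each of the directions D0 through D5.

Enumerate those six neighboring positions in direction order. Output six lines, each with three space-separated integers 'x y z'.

Center: (-10, 1, 9). Add each direction:
  D0: (-10, 1, 9) + (1, -1, 0) = (-9, 0, 9)
  D1: (-10, 1, 9) + (1, 0, -1) = (-9, 1, 8)
  D2: (-10, 1, 9) + (0, 1, -1) = (-10, 2, 8)
  D3: (-10, 1, 9) + (-1, 1, 0) = (-11, 2, 9)
  D4: (-10, 1, 9) + (-1, 0, 1) = (-11, 1, 10)
  D5: (-10, 1, 9) + (0, -1, 1) = (-10, 0, 10)

Answer: -9 0 9
-9 1 8
-10 2 8
-11 2 9
-11 1 10
-10 0 10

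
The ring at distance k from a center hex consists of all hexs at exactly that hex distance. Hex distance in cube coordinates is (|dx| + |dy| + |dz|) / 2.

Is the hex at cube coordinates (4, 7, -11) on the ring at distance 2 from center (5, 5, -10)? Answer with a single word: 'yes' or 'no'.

|px - cx| = |4 - 5| = 1
|py - cy| = |7 - 5| = 2
|pz - cz| = |-11 - (-10)| = 1
distance = (1+2+1)/2 = 4/2 = 2
radius = 2; distance == radius -> yes

Answer: yes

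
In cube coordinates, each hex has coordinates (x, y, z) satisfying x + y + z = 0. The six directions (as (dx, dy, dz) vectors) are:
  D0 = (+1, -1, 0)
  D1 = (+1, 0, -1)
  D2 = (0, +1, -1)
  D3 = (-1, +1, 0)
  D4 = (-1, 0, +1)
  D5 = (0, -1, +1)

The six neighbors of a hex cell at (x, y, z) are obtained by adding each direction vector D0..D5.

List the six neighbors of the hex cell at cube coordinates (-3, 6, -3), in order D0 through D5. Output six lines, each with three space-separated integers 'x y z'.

Center: (-3, 6, -3). Add each direction:
  D0: (-3, 6, -3) + (1, -1, 0) = (-2, 5, -3)
  D1: (-3, 6, -3) + (1, 0, -1) = (-2, 6, -4)
  D2: (-3, 6, -3) + (0, 1, -1) = (-3, 7, -4)
  D3: (-3, 6, -3) + (-1, 1, 0) = (-4, 7, -3)
  D4: (-3, 6, -3) + (-1, 0, 1) = (-4, 6, -2)
  D5: (-3, 6, -3) + (0, -1, 1) = (-3, 5, -2)

Answer: -2 5 -3
-2 6 -4
-3 7 -4
-4 7 -3
-4 6 -2
-3 5 -2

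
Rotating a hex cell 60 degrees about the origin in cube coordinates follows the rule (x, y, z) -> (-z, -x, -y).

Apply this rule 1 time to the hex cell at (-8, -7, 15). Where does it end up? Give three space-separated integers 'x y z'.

Answer: -15 8 7

Derivation:
Start: (-8, -7, 15)
Step 1: (-8, -7, 15) -> (-(15), -(-8), -(-7)) = (-15, 8, 7)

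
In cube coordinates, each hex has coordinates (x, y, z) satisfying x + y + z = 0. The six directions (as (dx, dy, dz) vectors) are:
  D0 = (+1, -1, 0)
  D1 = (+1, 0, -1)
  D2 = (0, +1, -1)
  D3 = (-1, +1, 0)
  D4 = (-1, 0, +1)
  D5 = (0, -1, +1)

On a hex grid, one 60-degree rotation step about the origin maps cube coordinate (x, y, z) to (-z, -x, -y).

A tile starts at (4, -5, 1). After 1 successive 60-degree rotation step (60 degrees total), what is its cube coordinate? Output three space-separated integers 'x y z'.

Answer: -1 -4 5

Derivation:
Start: (4, -5, 1)
Step 1: (4, -5, 1) -> (-(1), -(4), -(-5)) = (-1, -4, 5)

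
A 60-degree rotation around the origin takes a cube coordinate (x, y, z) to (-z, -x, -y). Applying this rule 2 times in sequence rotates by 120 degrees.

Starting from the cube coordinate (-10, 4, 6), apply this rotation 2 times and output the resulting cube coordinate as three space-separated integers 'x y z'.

Start: (-10, 4, 6)
Step 1: (-10, 4, 6) -> (-(6), -(-10), -(4)) = (-6, 10, -4)
Step 2: (-6, 10, -4) -> (-(-4), -(-6), -(10)) = (4, 6, -10)

Answer: 4 6 -10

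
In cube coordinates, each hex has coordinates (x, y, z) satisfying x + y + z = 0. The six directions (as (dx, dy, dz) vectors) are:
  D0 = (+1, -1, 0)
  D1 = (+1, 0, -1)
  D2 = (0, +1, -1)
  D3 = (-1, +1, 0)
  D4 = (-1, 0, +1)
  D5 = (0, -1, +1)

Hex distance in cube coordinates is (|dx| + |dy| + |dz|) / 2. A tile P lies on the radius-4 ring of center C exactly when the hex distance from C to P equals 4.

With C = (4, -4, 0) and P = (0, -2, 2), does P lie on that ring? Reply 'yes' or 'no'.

Answer: yes

Derivation:
|px - cx| = |0 - 4| = 4
|py - cy| = |-2 - (-4)| = 2
|pz - cz| = |2 - 0| = 2
distance = (4+2+2)/2 = 8/2 = 4
radius = 4; distance == radius -> yes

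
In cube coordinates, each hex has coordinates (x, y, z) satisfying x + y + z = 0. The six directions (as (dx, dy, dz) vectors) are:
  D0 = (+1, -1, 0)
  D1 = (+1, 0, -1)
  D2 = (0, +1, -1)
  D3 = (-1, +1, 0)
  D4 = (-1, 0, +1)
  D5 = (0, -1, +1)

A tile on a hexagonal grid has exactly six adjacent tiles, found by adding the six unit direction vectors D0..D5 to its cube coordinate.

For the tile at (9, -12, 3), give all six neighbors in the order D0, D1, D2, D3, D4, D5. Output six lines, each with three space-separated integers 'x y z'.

Answer: 10 -13 3
10 -12 2
9 -11 2
8 -11 3
8 -12 4
9 -13 4

Derivation:
Center: (9, -12, 3). Add each direction:
  D0: (9, -12, 3) + (1, -1, 0) = (10, -13, 3)
  D1: (9, -12, 3) + (1, 0, -1) = (10, -12, 2)
  D2: (9, -12, 3) + (0, 1, -1) = (9, -11, 2)
  D3: (9, -12, 3) + (-1, 1, 0) = (8, -11, 3)
  D4: (9, -12, 3) + (-1, 0, 1) = (8, -12, 4)
  D5: (9, -12, 3) + (0, -1, 1) = (9, -13, 4)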